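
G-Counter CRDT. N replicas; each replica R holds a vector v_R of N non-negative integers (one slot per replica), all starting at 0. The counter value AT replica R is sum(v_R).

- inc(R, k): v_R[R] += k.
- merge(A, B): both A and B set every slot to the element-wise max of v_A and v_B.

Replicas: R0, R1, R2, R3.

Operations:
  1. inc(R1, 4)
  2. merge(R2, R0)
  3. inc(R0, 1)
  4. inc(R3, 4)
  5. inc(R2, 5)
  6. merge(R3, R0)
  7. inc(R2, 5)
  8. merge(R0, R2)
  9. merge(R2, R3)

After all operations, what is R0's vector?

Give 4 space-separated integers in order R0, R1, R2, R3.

Op 1: inc R1 by 4 -> R1=(0,4,0,0) value=4
Op 2: merge R2<->R0 -> R2=(0,0,0,0) R0=(0,0,0,0)
Op 3: inc R0 by 1 -> R0=(1,0,0,0) value=1
Op 4: inc R3 by 4 -> R3=(0,0,0,4) value=4
Op 5: inc R2 by 5 -> R2=(0,0,5,0) value=5
Op 6: merge R3<->R0 -> R3=(1,0,0,4) R0=(1,0,0,4)
Op 7: inc R2 by 5 -> R2=(0,0,10,0) value=10
Op 8: merge R0<->R2 -> R0=(1,0,10,4) R2=(1,0,10,4)
Op 9: merge R2<->R3 -> R2=(1,0,10,4) R3=(1,0,10,4)

Answer: 1 0 10 4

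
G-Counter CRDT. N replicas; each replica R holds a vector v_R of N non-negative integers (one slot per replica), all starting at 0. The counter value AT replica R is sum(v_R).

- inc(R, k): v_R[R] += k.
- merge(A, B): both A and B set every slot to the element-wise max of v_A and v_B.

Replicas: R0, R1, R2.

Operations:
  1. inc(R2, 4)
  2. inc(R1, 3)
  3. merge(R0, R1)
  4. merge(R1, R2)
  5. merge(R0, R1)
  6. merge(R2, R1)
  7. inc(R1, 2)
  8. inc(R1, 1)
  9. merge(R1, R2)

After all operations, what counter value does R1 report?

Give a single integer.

Op 1: inc R2 by 4 -> R2=(0,0,4) value=4
Op 2: inc R1 by 3 -> R1=(0,3,0) value=3
Op 3: merge R0<->R1 -> R0=(0,3,0) R1=(0,3,0)
Op 4: merge R1<->R2 -> R1=(0,3,4) R2=(0,3,4)
Op 5: merge R0<->R1 -> R0=(0,3,4) R1=(0,3,4)
Op 6: merge R2<->R1 -> R2=(0,3,4) R1=(0,3,4)
Op 7: inc R1 by 2 -> R1=(0,5,4) value=9
Op 8: inc R1 by 1 -> R1=(0,6,4) value=10
Op 9: merge R1<->R2 -> R1=(0,6,4) R2=(0,6,4)

Answer: 10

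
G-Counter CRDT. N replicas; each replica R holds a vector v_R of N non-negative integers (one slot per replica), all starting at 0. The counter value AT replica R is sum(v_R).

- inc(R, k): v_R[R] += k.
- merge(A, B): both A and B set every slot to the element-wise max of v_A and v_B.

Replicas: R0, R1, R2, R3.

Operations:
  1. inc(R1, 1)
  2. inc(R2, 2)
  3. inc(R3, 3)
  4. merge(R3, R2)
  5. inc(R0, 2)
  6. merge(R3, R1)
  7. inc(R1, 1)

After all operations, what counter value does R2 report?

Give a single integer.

Answer: 5

Derivation:
Op 1: inc R1 by 1 -> R1=(0,1,0,0) value=1
Op 2: inc R2 by 2 -> R2=(0,0,2,0) value=2
Op 3: inc R3 by 3 -> R3=(0,0,0,3) value=3
Op 4: merge R3<->R2 -> R3=(0,0,2,3) R2=(0,0,2,3)
Op 5: inc R0 by 2 -> R0=(2,0,0,0) value=2
Op 6: merge R3<->R1 -> R3=(0,1,2,3) R1=(0,1,2,3)
Op 7: inc R1 by 1 -> R1=(0,2,2,3) value=7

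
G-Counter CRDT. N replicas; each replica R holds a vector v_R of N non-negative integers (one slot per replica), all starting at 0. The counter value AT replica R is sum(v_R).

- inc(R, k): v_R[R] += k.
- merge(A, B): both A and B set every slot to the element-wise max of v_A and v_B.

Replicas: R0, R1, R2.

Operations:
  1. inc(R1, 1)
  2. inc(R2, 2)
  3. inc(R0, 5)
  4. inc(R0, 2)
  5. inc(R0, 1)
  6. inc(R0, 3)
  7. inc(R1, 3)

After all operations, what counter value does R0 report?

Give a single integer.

Answer: 11

Derivation:
Op 1: inc R1 by 1 -> R1=(0,1,0) value=1
Op 2: inc R2 by 2 -> R2=(0,0,2) value=2
Op 3: inc R0 by 5 -> R0=(5,0,0) value=5
Op 4: inc R0 by 2 -> R0=(7,0,0) value=7
Op 5: inc R0 by 1 -> R0=(8,0,0) value=8
Op 6: inc R0 by 3 -> R0=(11,0,0) value=11
Op 7: inc R1 by 3 -> R1=(0,4,0) value=4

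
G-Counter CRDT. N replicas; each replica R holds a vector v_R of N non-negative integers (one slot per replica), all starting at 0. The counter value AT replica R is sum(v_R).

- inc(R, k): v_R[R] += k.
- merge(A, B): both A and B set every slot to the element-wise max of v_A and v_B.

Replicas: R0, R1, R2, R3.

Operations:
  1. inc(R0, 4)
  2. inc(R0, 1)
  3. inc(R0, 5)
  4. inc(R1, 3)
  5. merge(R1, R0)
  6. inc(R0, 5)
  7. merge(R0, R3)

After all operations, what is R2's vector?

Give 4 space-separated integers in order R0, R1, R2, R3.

Answer: 0 0 0 0

Derivation:
Op 1: inc R0 by 4 -> R0=(4,0,0,0) value=4
Op 2: inc R0 by 1 -> R0=(5,0,0,0) value=5
Op 3: inc R0 by 5 -> R0=(10,0,0,0) value=10
Op 4: inc R1 by 3 -> R1=(0,3,0,0) value=3
Op 5: merge R1<->R0 -> R1=(10,3,0,0) R0=(10,3,0,0)
Op 6: inc R0 by 5 -> R0=(15,3,0,0) value=18
Op 7: merge R0<->R3 -> R0=(15,3,0,0) R3=(15,3,0,0)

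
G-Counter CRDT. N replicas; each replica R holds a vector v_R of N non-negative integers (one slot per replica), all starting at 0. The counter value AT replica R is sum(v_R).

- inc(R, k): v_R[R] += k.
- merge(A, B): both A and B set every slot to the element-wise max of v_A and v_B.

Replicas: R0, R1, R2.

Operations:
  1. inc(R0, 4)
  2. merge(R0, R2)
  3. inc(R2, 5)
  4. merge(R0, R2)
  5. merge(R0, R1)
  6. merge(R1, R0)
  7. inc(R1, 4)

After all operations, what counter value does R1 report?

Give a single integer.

Op 1: inc R0 by 4 -> R0=(4,0,0) value=4
Op 2: merge R0<->R2 -> R0=(4,0,0) R2=(4,0,0)
Op 3: inc R2 by 5 -> R2=(4,0,5) value=9
Op 4: merge R0<->R2 -> R0=(4,0,5) R2=(4,0,5)
Op 5: merge R0<->R1 -> R0=(4,0,5) R1=(4,0,5)
Op 6: merge R1<->R0 -> R1=(4,0,5) R0=(4,0,5)
Op 7: inc R1 by 4 -> R1=(4,4,5) value=13

Answer: 13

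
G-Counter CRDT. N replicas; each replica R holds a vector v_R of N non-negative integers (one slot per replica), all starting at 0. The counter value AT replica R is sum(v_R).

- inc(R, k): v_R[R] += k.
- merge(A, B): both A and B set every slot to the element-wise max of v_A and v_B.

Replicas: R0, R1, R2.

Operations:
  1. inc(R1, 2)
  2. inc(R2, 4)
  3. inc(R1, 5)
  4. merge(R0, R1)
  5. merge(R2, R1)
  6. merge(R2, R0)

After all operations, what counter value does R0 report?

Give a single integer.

Op 1: inc R1 by 2 -> R1=(0,2,0) value=2
Op 2: inc R2 by 4 -> R2=(0,0,4) value=4
Op 3: inc R1 by 5 -> R1=(0,7,0) value=7
Op 4: merge R0<->R1 -> R0=(0,7,0) R1=(0,7,0)
Op 5: merge R2<->R1 -> R2=(0,7,4) R1=(0,7,4)
Op 6: merge R2<->R0 -> R2=(0,7,4) R0=(0,7,4)

Answer: 11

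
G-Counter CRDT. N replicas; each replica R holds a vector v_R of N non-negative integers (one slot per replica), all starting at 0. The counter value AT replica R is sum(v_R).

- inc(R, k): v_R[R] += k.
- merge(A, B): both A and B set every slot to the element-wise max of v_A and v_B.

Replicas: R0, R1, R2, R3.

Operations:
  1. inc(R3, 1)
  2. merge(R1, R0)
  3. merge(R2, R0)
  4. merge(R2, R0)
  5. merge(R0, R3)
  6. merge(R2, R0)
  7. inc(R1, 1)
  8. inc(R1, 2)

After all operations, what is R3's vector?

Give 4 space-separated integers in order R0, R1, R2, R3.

Answer: 0 0 0 1

Derivation:
Op 1: inc R3 by 1 -> R3=(0,0,0,1) value=1
Op 2: merge R1<->R0 -> R1=(0,0,0,0) R0=(0,0,0,0)
Op 3: merge R2<->R0 -> R2=(0,0,0,0) R0=(0,0,0,0)
Op 4: merge R2<->R0 -> R2=(0,0,0,0) R0=(0,0,0,0)
Op 5: merge R0<->R3 -> R0=(0,0,0,1) R3=(0,0,0,1)
Op 6: merge R2<->R0 -> R2=(0,0,0,1) R0=(0,0,0,1)
Op 7: inc R1 by 1 -> R1=(0,1,0,0) value=1
Op 8: inc R1 by 2 -> R1=(0,3,0,0) value=3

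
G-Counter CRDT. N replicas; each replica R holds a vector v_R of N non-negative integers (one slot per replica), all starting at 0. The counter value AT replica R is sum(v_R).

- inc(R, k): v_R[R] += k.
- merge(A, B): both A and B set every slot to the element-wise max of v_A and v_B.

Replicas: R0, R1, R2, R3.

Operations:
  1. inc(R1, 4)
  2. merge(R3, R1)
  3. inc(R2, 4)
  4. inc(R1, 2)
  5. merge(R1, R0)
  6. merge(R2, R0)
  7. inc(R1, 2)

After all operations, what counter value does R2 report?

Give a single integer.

Op 1: inc R1 by 4 -> R1=(0,4,0,0) value=4
Op 2: merge R3<->R1 -> R3=(0,4,0,0) R1=(0,4,0,0)
Op 3: inc R2 by 4 -> R2=(0,0,4,0) value=4
Op 4: inc R1 by 2 -> R1=(0,6,0,0) value=6
Op 5: merge R1<->R0 -> R1=(0,6,0,0) R0=(0,6,0,0)
Op 6: merge R2<->R0 -> R2=(0,6,4,0) R0=(0,6,4,0)
Op 7: inc R1 by 2 -> R1=(0,8,0,0) value=8

Answer: 10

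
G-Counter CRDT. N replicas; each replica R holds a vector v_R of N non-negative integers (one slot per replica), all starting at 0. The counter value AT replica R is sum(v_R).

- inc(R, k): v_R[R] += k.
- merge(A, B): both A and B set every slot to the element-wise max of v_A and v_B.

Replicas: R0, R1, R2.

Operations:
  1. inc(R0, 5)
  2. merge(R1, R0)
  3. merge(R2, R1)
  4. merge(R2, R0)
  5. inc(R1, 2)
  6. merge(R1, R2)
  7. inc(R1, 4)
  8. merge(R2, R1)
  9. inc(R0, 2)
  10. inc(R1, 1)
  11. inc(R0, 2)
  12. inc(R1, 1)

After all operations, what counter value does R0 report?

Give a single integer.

Answer: 9

Derivation:
Op 1: inc R0 by 5 -> R0=(5,0,0) value=5
Op 2: merge R1<->R0 -> R1=(5,0,0) R0=(5,0,0)
Op 3: merge R2<->R1 -> R2=(5,0,0) R1=(5,0,0)
Op 4: merge R2<->R0 -> R2=(5,0,0) R0=(5,0,0)
Op 5: inc R1 by 2 -> R1=(5,2,0) value=7
Op 6: merge R1<->R2 -> R1=(5,2,0) R2=(5,2,0)
Op 7: inc R1 by 4 -> R1=(5,6,0) value=11
Op 8: merge R2<->R1 -> R2=(5,6,0) R1=(5,6,0)
Op 9: inc R0 by 2 -> R0=(7,0,0) value=7
Op 10: inc R1 by 1 -> R1=(5,7,0) value=12
Op 11: inc R0 by 2 -> R0=(9,0,0) value=9
Op 12: inc R1 by 1 -> R1=(5,8,0) value=13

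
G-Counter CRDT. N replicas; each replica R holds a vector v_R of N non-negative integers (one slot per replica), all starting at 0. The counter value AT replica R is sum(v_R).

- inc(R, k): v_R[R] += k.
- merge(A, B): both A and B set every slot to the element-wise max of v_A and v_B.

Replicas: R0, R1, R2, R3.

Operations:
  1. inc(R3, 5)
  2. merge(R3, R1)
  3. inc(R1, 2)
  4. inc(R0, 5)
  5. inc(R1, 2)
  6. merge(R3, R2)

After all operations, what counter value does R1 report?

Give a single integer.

Answer: 9

Derivation:
Op 1: inc R3 by 5 -> R3=(0,0,0,5) value=5
Op 2: merge R3<->R1 -> R3=(0,0,0,5) R1=(0,0,0,5)
Op 3: inc R1 by 2 -> R1=(0,2,0,5) value=7
Op 4: inc R0 by 5 -> R0=(5,0,0,0) value=5
Op 5: inc R1 by 2 -> R1=(0,4,0,5) value=9
Op 6: merge R3<->R2 -> R3=(0,0,0,5) R2=(0,0,0,5)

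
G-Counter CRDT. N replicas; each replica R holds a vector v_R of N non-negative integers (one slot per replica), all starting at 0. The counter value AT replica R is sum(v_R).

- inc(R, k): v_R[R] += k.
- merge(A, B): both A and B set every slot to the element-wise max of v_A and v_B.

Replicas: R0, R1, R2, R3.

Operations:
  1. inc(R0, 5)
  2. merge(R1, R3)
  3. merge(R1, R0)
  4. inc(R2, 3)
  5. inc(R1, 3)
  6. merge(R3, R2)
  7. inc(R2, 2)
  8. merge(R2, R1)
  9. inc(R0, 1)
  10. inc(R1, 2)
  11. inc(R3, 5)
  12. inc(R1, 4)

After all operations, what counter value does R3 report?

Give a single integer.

Op 1: inc R0 by 5 -> R0=(5,0,0,0) value=5
Op 2: merge R1<->R3 -> R1=(0,0,0,0) R3=(0,0,0,0)
Op 3: merge R1<->R0 -> R1=(5,0,0,0) R0=(5,0,0,0)
Op 4: inc R2 by 3 -> R2=(0,0,3,0) value=3
Op 5: inc R1 by 3 -> R1=(5,3,0,0) value=8
Op 6: merge R3<->R2 -> R3=(0,0,3,0) R2=(0,0,3,0)
Op 7: inc R2 by 2 -> R2=(0,0,5,0) value=5
Op 8: merge R2<->R1 -> R2=(5,3,5,0) R1=(5,3,5,0)
Op 9: inc R0 by 1 -> R0=(6,0,0,0) value=6
Op 10: inc R1 by 2 -> R1=(5,5,5,0) value=15
Op 11: inc R3 by 5 -> R3=(0,0,3,5) value=8
Op 12: inc R1 by 4 -> R1=(5,9,5,0) value=19

Answer: 8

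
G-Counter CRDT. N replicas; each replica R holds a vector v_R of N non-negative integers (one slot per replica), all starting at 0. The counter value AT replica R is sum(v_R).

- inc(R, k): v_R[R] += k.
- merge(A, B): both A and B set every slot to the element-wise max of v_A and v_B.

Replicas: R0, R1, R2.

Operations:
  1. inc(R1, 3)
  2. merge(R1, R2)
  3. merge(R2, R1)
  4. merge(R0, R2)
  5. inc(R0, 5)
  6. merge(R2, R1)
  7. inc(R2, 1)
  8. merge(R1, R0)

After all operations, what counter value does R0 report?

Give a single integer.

Answer: 8

Derivation:
Op 1: inc R1 by 3 -> R1=(0,3,0) value=3
Op 2: merge R1<->R2 -> R1=(0,3,0) R2=(0,3,0)
Op 3: merge R2<->R1 -> R2=(0,3,0) R1=(0,3,0)
Op 4: merge R0<->R2 -> R0=(0,3,0) R2=(0,3,0)
Op 5: inc R0 by 5 -> R0=(5,3,0) value=8
Op 6: merge R2<->R1 -> R2=(0,3,0) R1=(0,3,0)
Op 7: inc R2 by 1 -> R2=(0,3,1) value=4
Op 8: merge R1<->R0 -> R1=(5,3,0) R0=(5,3,0)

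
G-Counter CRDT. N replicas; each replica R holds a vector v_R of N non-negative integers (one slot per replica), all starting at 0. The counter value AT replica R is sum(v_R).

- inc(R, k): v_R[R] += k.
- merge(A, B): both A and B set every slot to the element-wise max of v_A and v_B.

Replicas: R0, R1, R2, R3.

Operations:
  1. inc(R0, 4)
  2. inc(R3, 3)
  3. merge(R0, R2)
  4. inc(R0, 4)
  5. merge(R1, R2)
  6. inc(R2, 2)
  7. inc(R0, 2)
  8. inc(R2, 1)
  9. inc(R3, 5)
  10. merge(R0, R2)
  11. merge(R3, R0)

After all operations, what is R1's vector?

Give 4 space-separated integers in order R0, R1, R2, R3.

Answer: 4 0 0 0

Derivation:
Op 1: inc R0 by 4 -> R0=(4,0,0,0) value=4
Op 2: inc R3 by 3 -> R3=(0,0,0,3) value=3
Op 3: merge R0<->R2 -> R0=(4,0,0,0) R2=(4,0,0,0)
Op 4: inc R0 by 4 -> R0=(8,0,0,0) value=8
Op 5: merge R1<->R2 -> R1=(4,0,0,0) R2=(4,0,0,0)
Op 6: inc R2 by 2 -> R2=(4,0,2,0) value=6
Op 7: inc R0 by 2 -> R0=(10,0,0,0) value=10
Op 8: inc R2 by 1 -> R2=(4,0,3,0) value=7
Op 9: inc R3 by 5 -> R3=(0,0,0,8) value=8
Op 10: merge R0<->R2 -> R0=(10,0,3,0) R2=(10,0,3,0)
Op 11: merge R3<->R0 -> R3=(10,0,3,8) R0=(10,0,3,8)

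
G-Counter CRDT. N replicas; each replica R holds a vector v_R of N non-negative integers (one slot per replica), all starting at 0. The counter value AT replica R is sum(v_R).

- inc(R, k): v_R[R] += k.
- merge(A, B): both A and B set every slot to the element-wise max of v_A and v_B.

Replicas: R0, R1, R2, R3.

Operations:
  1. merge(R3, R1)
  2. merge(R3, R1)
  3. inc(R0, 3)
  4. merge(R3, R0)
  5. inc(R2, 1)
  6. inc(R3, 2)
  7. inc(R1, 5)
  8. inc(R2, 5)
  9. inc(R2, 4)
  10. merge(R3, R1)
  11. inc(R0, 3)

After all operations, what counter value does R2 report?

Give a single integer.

Op 1: merge R3<->R1 -> R3=(0,0,0,0) R1=(0,0,0,0)
Op 2: merge R3<->R1 -> R3=(0,0,0,0) R1=(0,0,0,0)
Op 3: inc R0 by 3 -> R0=(3,0,0,0) value=3
Op 4: merge R3<->R0 -> R3=(3,0,0,0) R0=(3,0,0,0)
Op 5: inc R2 by 1 -> R2=(0,0,1,0) value=1
Op 6: inc R3 by 2 -> R3=(3,0,0,2) value=5
Op 7: inc R1 by 5 -> R1=(0,5,0,0) value=5
Op 8: inc R2 by 5 -> R2=(0,0,6,0) value=6
Op 9: inc R2 by 4 -> R2=(0,0,10,0) value=10
Op 10: merge R3<->R1 -> R3=(3,5,0,2) R1=(3,5,0,2)
Op 11: inc R0 by 3 -> R0=(6,0,0,0) value=6

Answer: 10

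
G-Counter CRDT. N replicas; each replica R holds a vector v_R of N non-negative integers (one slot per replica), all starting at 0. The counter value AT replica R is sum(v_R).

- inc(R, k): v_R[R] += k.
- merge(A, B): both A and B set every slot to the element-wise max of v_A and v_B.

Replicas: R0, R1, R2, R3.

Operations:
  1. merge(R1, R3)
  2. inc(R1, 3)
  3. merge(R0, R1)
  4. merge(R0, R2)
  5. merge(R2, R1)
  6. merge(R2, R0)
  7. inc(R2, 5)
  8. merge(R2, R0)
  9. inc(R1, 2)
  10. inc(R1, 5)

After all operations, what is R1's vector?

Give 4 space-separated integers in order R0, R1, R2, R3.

Op 1: merge R1<->R3 -> R1=(0,0,0,0) R3=(0,0,0,0)
Op 2: inc R1 by 3 -> R1=(0,3,0,0) value=3
Op 3: merge R0<->R1 -> R0=(0,3,0,0) R1=(0,3,0,0)
Op 4: merge R0<->R2 -> R0=(0,3,0,0) R2=(0,3,0,0)
Op 5: merge R2<->R1 -> R2=(0,3,0,0) R1=(0,3,0,0)
Op 6: merge R2<->R0 -> R2=(0,3,0,0) R0=(0,3,0,0)
Op 7: inc R2 by 5 -> R2=(0,3,5,0) value=8
Op 8: merge R2<->R0 -> R2=(0,3,5,0) R0=(0,3,5,0)
Op 9: inc R1 by 2 -> R1=(0,5,0,0) value=5
Op 10: inc R1 by 5 -> R1=(0,10,0,0) value=10

Answer: 0 10 0 0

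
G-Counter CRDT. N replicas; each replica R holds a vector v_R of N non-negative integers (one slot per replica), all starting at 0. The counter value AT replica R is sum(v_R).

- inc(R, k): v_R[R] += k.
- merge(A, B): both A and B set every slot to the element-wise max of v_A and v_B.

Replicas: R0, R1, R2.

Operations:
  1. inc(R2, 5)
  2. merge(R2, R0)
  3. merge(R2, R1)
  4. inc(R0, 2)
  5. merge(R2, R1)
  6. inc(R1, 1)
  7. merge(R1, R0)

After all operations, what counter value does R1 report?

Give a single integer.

Answer: 8

Derivation:
Op 1: inc R2 by 5 -> R2=(0,0,5) value=5
Op 2: merge R2<->R0 -> R2=(0,0,5) R0=(0,0,5)
Op 3: merge R2<->R1 -> R2=(0,0,5) R1=(0,0,5)
Op 4: inc R0 by 2 -> R0=(2,0,5) value=7
Op 5: merge R2<->R1 -> R2=(0,0,5) R1=(0,0,5)
Op 6: inc R1 by 1 -> R1=(0,1,5) value=6
Op 7: merge R1<->R0 -> R1=(2,1,5) R0=(2,1,5)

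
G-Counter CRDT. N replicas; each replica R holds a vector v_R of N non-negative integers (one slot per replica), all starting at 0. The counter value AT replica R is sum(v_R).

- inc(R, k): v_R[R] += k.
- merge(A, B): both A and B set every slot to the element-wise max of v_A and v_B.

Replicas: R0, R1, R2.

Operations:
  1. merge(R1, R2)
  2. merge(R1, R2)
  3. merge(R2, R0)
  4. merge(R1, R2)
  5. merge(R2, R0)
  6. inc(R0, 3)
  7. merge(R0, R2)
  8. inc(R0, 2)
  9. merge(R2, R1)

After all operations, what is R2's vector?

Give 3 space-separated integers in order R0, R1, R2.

Op 1: merge R1<->R2 -> R1=(0,0,0) R2=(0,0,0)
Op 2: merge R1<->R2 -> R1=(0,0,0) R2=(0,0,0)
Op 3: merge R2<->R0 -> R2=(0,0,0) R0=(0,0,0)
Op 4: merge R1<->R2 -> R1=(0,0,0) R2=(0,0,0)
Op 5: merge R2<->R0 -> R2=(0,0,0) R0=(0,0,0)
Op 6: inc R0 by 3 -> R0=(3,0,0) value=3
Op 7: merge R0<->R2 -> R0=(3,0,0) R2=(3,0,0)
Op 8: inc R0 by 2 -> R0=(5,0,0) value=5
Op 9: merge R2<->R1 -> R2=(3,0,0) R1=(3,0,0)

Answer: 3 0 0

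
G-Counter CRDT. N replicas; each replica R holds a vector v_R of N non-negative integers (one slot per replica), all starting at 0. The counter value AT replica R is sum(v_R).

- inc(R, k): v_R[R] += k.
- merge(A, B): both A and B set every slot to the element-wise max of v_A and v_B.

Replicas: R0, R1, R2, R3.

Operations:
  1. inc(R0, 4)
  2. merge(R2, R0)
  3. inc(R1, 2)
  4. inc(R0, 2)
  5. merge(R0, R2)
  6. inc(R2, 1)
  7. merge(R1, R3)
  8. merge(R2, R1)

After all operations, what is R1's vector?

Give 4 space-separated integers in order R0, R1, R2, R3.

Op 1: inc R0 by 4 -> R0=(4,0,0,0) value=4
Op 2: merge R2<->R0 -> R2=(4,0,0,0) R0=(4,0,0,0)
Op 3: inc R1 by 2 -> R1=(0,2,0,0) value=2
Op 4: inc R0 by 2 -> R0=(6,0,0,0) value=6
Op 5: merge R0<->R2 -> R0=(6,0,0,0) R2=(6,0,0,0)
Op 6: inc R2 by 1 -> R2=(6,0,1,0) value=7
Op 7: merge R1<->R3 -> R1=(0,2,0,0) R3=(0,2,0,0)
Op 8: merge R2<->R1 -> R2=(6,2,1,0) R1=(6,2,1,0)

Answer: 6 2 1 0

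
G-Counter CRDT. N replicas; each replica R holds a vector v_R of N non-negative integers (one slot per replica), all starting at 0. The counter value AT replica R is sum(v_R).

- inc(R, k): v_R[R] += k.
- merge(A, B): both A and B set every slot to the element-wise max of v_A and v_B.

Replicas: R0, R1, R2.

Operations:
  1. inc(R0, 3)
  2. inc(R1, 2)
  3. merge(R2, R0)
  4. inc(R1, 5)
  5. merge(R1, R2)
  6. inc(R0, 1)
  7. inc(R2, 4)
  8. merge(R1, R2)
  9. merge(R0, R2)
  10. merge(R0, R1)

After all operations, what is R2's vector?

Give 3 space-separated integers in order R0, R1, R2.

Op 1: inc R0 by 3 -> R0=(3,0,0) value=3
Op 2: inc R1 by 2 -> R1=(0,2,0) value=2
Op 3: merge R2<->R0 -> R2=(3,0,0) R0=(3,0,0)
Op 4: inc R1 by 5 -> R1=(0,7,0) value=7
Op 5: merge R1<->R2 -> R1=(3,7,0) R2=(3,7,0)
Op 6: inc R0 by 1 -> R0=(4,0,0) value=4
Op 7: inc R2 by 4 -> R2=(3,7,4) value=14
Op 8: merge R1<->R2 -> R1=(3,7,4) R2=(3,7,4)
Op 9: merge R0<->R2 -> R0=(4,7,4) R2=(4,7,4)
Op 10: merge R0<->R1 -> R0=(4,7,4) R1=(4,7,4)

Answer: 4 7 4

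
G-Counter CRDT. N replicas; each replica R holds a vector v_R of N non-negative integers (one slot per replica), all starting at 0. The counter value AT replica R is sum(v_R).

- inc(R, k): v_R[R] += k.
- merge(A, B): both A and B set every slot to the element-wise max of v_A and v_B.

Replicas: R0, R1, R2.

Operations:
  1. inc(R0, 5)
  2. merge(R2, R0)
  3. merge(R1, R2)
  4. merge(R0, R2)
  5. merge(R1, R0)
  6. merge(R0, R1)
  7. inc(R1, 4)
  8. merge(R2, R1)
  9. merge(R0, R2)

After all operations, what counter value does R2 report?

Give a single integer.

Answer: 9

Derivation:
Op 1: inc R0 by 5 -> R0=(5,0,0) value=5
Op 2: merge R2<->R0 -> R2=(5,0,0) R0=(5,0,0)
Op 3: merge R1<->R2 -> R1=(5,0,0) R2=(5,0,0)
Op 4: merge R0<->R2 -> R0=(5,0,0) R2=(5,0,0)
Op 5: merge R1<->R0 -> R1=(5,0,0) R0=(5,0,0)
Op 6: merge R0<->R1 -> R0=(5,0,0) R1=(5,0,0)
Op 7: inc R1 by 4 -> R1=(5,4,0) value=9
Op 8: merge R2<->R1 -> R2=(5,4,0) R1=(5,4,0)
Op 9: merge R0<->R2 -> R0=(5,4,0) R2=(5,4,0)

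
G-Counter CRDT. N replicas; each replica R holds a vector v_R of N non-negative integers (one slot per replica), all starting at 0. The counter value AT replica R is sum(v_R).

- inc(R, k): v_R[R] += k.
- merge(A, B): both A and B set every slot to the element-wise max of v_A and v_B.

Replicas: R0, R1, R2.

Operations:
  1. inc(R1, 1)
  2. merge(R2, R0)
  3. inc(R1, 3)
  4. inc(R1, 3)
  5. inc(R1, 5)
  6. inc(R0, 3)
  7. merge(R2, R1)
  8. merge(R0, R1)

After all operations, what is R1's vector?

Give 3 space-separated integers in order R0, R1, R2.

Op 1: inc R1 by 1 -> R1=(0,1,0) value=1
Op 2: merge R2<->R0 -> R2=(0,0,0) R0=(0,0,0)
Op 3: inc R1 by 3 -> R1=(0,4,0) value=4
Op 4: inc R1 by 3 -> R1=(0,7,0) value=7
Op 5: inc R1 by 5 -> R1=(0,12,0) value=12
Op 6: inc R0 by 3 -> R0=(3,0,0) value=3
Op 7: merge R2<->R1 -> R2=(0,12,0) R1=(0,12,0)
Op 8: merge R0<->R1 -> R0=(3,12,0) R1=(3,12,0)

Answer: 3 12 0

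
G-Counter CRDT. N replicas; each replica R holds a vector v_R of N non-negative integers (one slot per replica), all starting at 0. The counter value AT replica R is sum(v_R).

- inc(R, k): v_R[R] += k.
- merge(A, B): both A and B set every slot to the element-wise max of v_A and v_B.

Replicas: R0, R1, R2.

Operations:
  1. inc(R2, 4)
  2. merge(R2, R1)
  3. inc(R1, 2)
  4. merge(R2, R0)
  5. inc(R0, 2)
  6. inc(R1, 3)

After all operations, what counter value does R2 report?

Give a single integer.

Answer: 4

Derivation:
Op 1: inc R2 by 4 -> R2=(0,0,4) value=4
Op 2: merge R2<->R1 -> R2=(0,0,4) R1=(0,0,4)
Op 3: inc R1 by 2 -> R1=(0,2,4) value=6
Op 4: merge R2<->R0 -> R2=(0,0,4) R0=(0,0,4)
Op 5: inc R0 by 2 -> R0=(2,0,4) value=6
Op 6: inc R1 by 3 -> R1=(0,5,4) value=9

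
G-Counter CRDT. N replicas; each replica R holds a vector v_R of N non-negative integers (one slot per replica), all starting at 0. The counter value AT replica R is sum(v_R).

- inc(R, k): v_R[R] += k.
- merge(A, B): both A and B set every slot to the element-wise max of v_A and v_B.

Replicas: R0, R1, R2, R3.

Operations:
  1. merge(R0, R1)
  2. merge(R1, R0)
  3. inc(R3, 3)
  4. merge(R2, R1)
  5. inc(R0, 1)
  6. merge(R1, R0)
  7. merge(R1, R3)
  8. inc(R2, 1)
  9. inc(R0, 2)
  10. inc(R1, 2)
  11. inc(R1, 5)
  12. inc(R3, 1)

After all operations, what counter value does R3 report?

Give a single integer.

Op 1: merge R0<->R1 -> R0=(0,0,0,0) R1=(0,0,0,0)
Op 2: merge R1<->R0 -> R1=(0,0,0,0) R0=(0,0,0,0)
Op 3: inc R3 by 3 -> R3=(0,0,0,3) value=3
Op 4: merge R2<->R1 -> R2=(0,0,0,0) R1=(0,0,0,0)
Op 5: inc R0 by 1 -> R0=(1,0,0,0) value=1
Op 6: merge R1<->R0 -> R1=(1,0,0,0) R0=(1,0,0,0)
Op 7: merge R1<->R3 -> R1=(1,0,0,3) R3=(1,0,0,3)
Op 8: inc R2 by 1 -> R2=(0,0,1,0) value=1
Op 9: inc R0 by 2 -> R0=(3,0,0,0) value=3
Op 10: inc R1 by 2 -> R1=(1,2,0,3) value=6
Op 11: inc R1 by 5 -> R1=(1,7,0,3) value=11
Op 12: inc R3 by 1 -> R3=(1,0,0,4) value=5

Answer: 5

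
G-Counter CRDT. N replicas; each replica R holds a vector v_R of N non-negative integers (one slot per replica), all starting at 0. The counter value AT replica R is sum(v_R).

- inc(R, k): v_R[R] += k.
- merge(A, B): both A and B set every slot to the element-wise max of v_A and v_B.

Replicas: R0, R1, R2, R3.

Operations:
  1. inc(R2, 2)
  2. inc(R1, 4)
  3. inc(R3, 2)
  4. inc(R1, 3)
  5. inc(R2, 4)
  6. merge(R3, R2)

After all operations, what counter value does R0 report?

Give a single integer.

Op 1: inc R2 by 2 -> R2=(0,0,2,0) value=2
Op 2: inc R1 by 4 -> R1=(0,4,0,0) value=4
Op 3: inc R3 by 2 -> R3=(0,0,0,2) value=2
Op 4: inc R1 by 3 -> R1=(0,7,0,0) value=7
Op 5: inc R2 by 4 -> R2=(0,0,6,0) value=6
Op 6: merge R3<->R2 -> R3=(0,0,6,2) R2=(0,0,6,2)

Answer: 0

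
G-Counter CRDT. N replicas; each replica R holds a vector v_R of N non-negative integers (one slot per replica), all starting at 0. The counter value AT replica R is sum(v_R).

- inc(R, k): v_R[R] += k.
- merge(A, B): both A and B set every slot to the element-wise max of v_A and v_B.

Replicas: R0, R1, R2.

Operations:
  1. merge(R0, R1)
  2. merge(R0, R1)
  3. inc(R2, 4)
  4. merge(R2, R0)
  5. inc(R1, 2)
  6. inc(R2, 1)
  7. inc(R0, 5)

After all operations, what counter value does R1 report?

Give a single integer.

Answer: 2

Derivation:
Op 1: merge R0<->R1 -> R0=(0,0,0) R1=(0,0,0)
Op 2: merge R0<->R1 -> R0=(0,0,0) R1=(0,0,0)
Op 3: inc R2 by 4 -> R2=(0,0,4) value=4
Op 4: merge R2<->R0 -> R2=(0,0,4) R0=(0,0,4)
Op 5: inc R1 by 2 -> R1=(0,2,0) value=2
Op 6: inc R2 by 1 -> R2=(0,0,5) value=5
Op 7: inc R0 by 5 -> R0=(5,0,4) value=9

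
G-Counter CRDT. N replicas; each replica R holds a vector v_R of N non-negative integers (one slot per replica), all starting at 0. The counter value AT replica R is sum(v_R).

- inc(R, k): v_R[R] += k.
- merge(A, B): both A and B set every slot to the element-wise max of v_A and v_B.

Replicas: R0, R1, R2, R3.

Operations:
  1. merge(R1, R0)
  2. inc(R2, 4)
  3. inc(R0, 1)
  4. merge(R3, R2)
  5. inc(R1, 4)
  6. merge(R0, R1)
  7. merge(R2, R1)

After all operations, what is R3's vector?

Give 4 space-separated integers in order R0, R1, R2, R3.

Op 1: merge R1<->R0 -> R1=(0,0,0,0) R0=(0,0,0,0)
Op 2: inc R2 by 4 -> R2=(0,0,4,0) value=4
Op 3: inc R0 by 1 -> R0=(1,0,0,0) value=1
Op 4: merge R3<->R2 -> R3=(0,0,4,0) R2=(0,0,4,0)
Op 5: inc R1 by 4 -> R1=(0,4,0,0) value=4
Op 6: merge R0<->R1 -> R0=(1,4,0,0) R1=(1,4,0,0)
Op 7: merge R2<->R1 -> R2=(1,4,4,0) R1=(1,4,4,0)

Answer: 0 0 4 0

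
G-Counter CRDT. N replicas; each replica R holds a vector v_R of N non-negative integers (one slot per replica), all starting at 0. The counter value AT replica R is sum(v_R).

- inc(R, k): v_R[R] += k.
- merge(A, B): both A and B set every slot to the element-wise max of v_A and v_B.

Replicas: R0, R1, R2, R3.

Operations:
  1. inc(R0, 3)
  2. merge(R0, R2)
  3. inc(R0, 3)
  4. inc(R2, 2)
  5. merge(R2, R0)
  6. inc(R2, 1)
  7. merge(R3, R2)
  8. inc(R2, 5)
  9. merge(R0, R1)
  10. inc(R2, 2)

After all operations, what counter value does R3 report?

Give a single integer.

Answer: 9

Derivation:
Op 1: inc R0 by 3 -> R0=(3,0,0,0) value=3
Op 2: merge R0<->R2 -> R0=(3,0,0,0) R2=(3,0,0,0)
Op 3: inc R0 by 3 -> R0=(6,0,0,0) value=6
Op 4: inc R2 by 2 -> R2=(3,0,2,0) value=5
Op 5: merge R2<->R0 -> R2=(6,0,2,0) R0=(6,0,2,0)
Op 6: inc R2 by 1 -> R2=(6,0,3,0) value=9
Op 7: merge R3<->R2 -> R3=(6,0,3,0) R2=(6,0,3,0)
Op 8: inc R2 by 5 -> R2=(6,0,8,0) value=14
Op 9: merge R0<->R1 -> R0=(6,0,2,0) R1=(6,0,2,0)
Op 10: inc R2 by 2 -> R2=(6,0,10,0) value=16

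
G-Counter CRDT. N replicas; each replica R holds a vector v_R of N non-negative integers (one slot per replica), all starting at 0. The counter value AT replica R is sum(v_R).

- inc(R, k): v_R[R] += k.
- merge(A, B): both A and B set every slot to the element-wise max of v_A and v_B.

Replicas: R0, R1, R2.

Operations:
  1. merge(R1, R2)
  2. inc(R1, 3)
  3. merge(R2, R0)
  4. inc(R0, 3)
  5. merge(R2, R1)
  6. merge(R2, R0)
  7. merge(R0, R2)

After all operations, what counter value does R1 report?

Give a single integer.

Op 1: merge R1<->R2 -> R1=(0,0,0) R2=(0,0,0)
Op 2: inc R1 by 3 -> R1=(0,3,0) value=3
Op 3: merge R2<->R0 -> R2=(0,0,0) R0=(0,0,0)
Op 4: inc R0 by 3 -> R0=(3,0,0) value=3
Op 5: merge R2<->R1 -> R2=(0,3,0) R1=(0,3,0)
Op 6: merge R2<->R0 -> R2=(3,3,0) R0=(3,3,0)
Op 7: merge R0<->R2 -> R0=(3,3,0) R2=(3,3,0)

Answer: 3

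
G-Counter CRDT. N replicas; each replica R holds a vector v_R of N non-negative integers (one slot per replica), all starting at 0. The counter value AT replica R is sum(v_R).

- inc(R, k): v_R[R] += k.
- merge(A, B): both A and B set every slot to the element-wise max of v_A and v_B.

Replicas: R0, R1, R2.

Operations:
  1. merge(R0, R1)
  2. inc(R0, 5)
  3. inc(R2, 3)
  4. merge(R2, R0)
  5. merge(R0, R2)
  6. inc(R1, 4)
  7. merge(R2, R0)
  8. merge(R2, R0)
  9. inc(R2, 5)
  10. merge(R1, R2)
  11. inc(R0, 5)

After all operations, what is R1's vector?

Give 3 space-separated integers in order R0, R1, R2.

Answer: 5 4 8

Derivation:
Op 1: merge R0<->R1 -> R0=(0,0,0) R1=(0,0,0)
Op 2: inc R0 by 5 -> R0=(5,0,0) value=5
Op 3: inc R2 by 3 -> R2=(0,0,3) value=3
Op 4: merge R2<->R0 -> R2=(5,0,3) R0=(5,0,3)
Op 5: merge R0<->R2 -> R0=(5,0,3) R2=(5,0,3)
Op 6: inc R1 by 4 -> R1=(0,4,0) value=4
Op 7: merge R2<->R0 -> R2=(5,0,3) R0=(5,0,3)
Op 8: merge R2<->R0 -> R2=(5,0,3) R0=(5,0,3)
Op 9: inc R2 by 5 -> R2=(5,0,8) value=13
Op 10: merge R1<->R2 -> R1=(5,4,8) R2=(5,4,8)
Op 11: inc R0 by 5 -> R0=(10,0,3) value=13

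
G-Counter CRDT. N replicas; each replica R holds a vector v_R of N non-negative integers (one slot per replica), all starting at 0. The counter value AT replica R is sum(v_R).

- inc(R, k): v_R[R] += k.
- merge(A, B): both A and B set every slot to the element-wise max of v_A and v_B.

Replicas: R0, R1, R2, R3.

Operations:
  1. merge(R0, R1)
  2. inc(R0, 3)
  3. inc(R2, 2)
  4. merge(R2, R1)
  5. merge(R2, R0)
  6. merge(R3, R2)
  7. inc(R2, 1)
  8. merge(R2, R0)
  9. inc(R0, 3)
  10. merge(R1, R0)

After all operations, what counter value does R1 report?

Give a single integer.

Answer: 9

Derivation:
Op 1: merge R0<->R1 -> R0=(0,0,0,0) R1=(0,0,0,0)
Op 2: inc R0 by 3 -> R0=(3,0,0,0) value=3
Op 3: inc R2 by 2 -> R2=(0,0,2,0) value=2
Op 4: merge R2<->R1 -> R2=(0,0,2,0) R1=(0,0,2,0)
Op 5: merge R2<->R0 -> R2=(3,0,2,0) R0=(3,0,2,0)
Op 6: merge R3<->R2 -> R3=(3,0,2,0) R2=(3,0,2,0)
Op 7: inc R2 by 1 -> R2=(3,0,3,0) value=6
Op 8: merge R2<->R0 -> R2=(3,0,3,0) R0=(3,0,3,0)
Op 9: inc R0 by 3 -> R0=(6,0,3,0) value=9
Op 10: merge R1<->R0 -> R1=(6,0,3,0) R0=(6,0,3,0)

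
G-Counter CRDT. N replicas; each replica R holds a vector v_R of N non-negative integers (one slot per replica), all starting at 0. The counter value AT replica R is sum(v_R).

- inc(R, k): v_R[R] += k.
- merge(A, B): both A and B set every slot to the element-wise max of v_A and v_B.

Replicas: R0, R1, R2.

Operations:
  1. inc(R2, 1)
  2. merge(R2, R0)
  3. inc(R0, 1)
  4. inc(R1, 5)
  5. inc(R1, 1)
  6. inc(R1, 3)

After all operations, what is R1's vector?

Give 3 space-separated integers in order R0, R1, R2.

Answer: 0 9 0

Derivation:
Op 1: inc R2 by 1 -> R2=(0,0,1) value=1
Op 2: merge R2<->R0 -> R2=(0,0,1) R0=(0,0,1)
Op 3: inc R0 by 1 -> R0=(1,0,1) value=2
Op 4: inc R1 by 5 -> R1=(0,5,0) value=5
Op 5: inc R1 by 1 -> R1=(0,6,0) value=6
Op 6: inc R1 by 3 -> R1=(0,9,0) value=9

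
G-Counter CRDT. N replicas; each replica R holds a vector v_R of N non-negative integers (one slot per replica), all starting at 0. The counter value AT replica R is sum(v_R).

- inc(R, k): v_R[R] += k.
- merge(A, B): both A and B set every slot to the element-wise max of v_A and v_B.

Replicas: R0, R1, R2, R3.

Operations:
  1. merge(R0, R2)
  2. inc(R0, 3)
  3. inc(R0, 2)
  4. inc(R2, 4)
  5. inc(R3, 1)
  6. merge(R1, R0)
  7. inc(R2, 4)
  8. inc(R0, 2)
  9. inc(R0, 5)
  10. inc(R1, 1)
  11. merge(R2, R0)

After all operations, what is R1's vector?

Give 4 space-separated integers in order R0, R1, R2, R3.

Answer: 5 1 0 0

Derivation:
Op 1: merge R0<->R2 -> R0=(0,0,0,0) R2=(0,0,0,0)
Op 2: inc R0 by 3 -> R0=(3,0,0,0) value=3
Op 3: inc R0 by 2 -> R0=(5,0,0,0) value=5
Op 4: inc R2 by 4 -> R2=(0,0,4,0) value=4
Op 5: inc R3 by 1 -> R3=(0,0,0,1) value=1
Op 6: merge R1<->R0 -> R1=(5,0,0,0) R0=(5,0,0,0)
Op 7: inc R2 by 4 -> R2=(0,0,8,0) value=8
Op 8: inc R0 by 2 -> R0=(7,0,0,0) value=7
Op 9: inc R0 by 5 -> R0=(12,0,0,0) value=12
Op 10: inc R1 by 1 -> R1=(5,1,0,0) value=6
Op 11: merge R2<->R0 -> R2=(12,0,8,0) R0=(12,0,8,0)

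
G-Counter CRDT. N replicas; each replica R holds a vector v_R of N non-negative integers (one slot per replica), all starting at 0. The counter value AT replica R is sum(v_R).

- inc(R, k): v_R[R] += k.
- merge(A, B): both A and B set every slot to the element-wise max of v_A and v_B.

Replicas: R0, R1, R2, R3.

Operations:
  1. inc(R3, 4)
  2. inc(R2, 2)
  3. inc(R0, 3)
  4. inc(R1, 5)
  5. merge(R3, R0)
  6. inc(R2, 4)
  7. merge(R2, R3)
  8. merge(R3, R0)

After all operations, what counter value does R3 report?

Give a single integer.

Answer: 13

Derivation:
Op 1: inc R3 by 4 -> R3=(0,0,0,4) value=4
Op 2: inc R2 by 2 -> R2=(0,0,2,0) value=2
Op 3: inc R0 by 3 -> R0=(3,0,0,0) value=3
Op 4: inc R1 by 5 -> R1=(0,5,0,0) value=5
Op 5: merge R3<->R0 -> R3=(3,0,0,4) R0=(3,0,0,4)
Op 6: inc R2 by 4 -> R2=(0,0,6,0) value=6
Op 7: merge R2<->R3 -> R2=(3,0,6,4) R3=(3,0,6,4)
Op 8: merge R3<->R0 -> R3=(3,0,6,4) R0=(3,0,6,4)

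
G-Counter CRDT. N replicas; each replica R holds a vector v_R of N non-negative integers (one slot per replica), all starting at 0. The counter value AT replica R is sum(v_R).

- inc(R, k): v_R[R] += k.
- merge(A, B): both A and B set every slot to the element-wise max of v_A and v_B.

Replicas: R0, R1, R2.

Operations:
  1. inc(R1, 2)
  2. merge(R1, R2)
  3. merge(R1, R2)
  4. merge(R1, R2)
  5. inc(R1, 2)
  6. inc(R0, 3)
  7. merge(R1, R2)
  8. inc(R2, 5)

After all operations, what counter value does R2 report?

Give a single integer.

Answer: 9

Derivation:
Op 1: inc R1 by 2 -> R1=(0,2,0) value=2
Op 2: merge R1<->R2 -> R1=(0,2,0) R2=(0,2,0)
Op 3: merge R1<->R2 -> R1=(0,2,0) R2=(0,2,0)
Op 4: merge R1<->R2 -> R1=(0,2,0) R2=(0,2,0)
Op 5: inc R1 by 2 -> R1=(0,4,0) value=4
Op 6: inc R0 by 3 -> R0=(3,0,0) value=3
Op 7: merge R1<->R2 -> R1=(0,4,0) R2=(0,4,0)
Op 8: inc R2 by 5 -> R2=(0,4,5) value=9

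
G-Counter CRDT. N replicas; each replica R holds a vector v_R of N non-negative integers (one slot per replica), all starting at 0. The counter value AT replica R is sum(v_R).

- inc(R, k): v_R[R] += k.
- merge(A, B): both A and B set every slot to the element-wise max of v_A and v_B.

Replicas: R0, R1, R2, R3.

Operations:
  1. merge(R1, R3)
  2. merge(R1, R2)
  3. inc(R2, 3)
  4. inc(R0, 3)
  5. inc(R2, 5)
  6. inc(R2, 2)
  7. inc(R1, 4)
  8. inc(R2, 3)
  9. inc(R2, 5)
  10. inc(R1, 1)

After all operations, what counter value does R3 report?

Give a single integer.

Answer: 0

Derivation:
Op 1: merge R1<->R3 -> R1=(0,0,0,0) R3=(0,0,0,0)
Op 2: merge R1<->R2 -> R1=(0,0,0,0) R2=(0,0,0,0)
Op 3: inc R2 by 3 -> R2=(0,0,3,0) value=3
Op 4: inc R0 by 3 -> R0=(3,0,0,0) value=3
Op 5: inc R2 by 5 -> R2=(0,0,8,0) value=8
Op 6: inc R2 by 2 -> R2=(0,0,10,0) value=10
Op 7: inc R1 by 4 -> R1=(0,4,0,0) value=4
Op 8: inc R2 by 3 -> R2=(0,0,13,0) value=13
Op 9: inc R2 by 5 -> R2=(0,0,18,0) value=18
Op 10: inc R1 by 1 -> R1=(0,5,0,0) value=5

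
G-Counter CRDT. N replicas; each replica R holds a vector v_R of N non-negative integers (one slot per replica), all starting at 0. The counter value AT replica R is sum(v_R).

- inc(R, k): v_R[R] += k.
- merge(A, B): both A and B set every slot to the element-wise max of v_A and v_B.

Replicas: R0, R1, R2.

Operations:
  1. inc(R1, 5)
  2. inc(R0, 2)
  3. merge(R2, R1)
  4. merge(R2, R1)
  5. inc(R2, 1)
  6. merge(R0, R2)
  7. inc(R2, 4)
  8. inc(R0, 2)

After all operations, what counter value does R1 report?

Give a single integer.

Answer: 5

Derivation:
Op 1: inc R1 by 5 -> R1=(0,5,0) value=5
Op 2: inc R0 by 2 -> R0=(2,0,0) value=2
Op 3: merge R2<->R1 -> R2=(0,5,0) R1=(0,5,0)
Op 4: merge R2<->R1 -> R2=(0,5,0) R1=(0,5,0)
Op 5: inc R2 by 1 -> R2=(0,5,1) value=6
Op 6: merge R0<->R2 -> R0=(2,5,1) R2=(2,5,1)
Op 7: inc R2 by 4 -> R2=(2,5,5) value=12
Op 8: inc R0 by 2 -> R0=(4,5,1) value=10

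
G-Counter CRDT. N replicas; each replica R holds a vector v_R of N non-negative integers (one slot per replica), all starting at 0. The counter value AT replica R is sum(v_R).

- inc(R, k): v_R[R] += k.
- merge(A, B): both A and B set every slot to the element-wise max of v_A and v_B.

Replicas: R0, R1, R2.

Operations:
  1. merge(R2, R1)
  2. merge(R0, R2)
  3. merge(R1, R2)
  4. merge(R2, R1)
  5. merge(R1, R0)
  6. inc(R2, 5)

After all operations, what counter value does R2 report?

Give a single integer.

Op 1: merge R2<->R1 -> R2=(0,0,0) R1=(0,0,0)
Op 2: merge R0<->R2 -> R0=(0,0,0) R2=(0,0,0)
Op 3: merge R1<->R2 -> R1=(0,0,0) R2=(0,0,0)
Op 4: merge R2<->R1 -> R2=(0,0,0) R1=(0,0,0)
Op 5: merge R1<->R0 -> R1=(0,0,0) R0=(0,0,0)
Op 6: inc R2 by 5 -> R2=(0,0,5) value=5

Answer: 5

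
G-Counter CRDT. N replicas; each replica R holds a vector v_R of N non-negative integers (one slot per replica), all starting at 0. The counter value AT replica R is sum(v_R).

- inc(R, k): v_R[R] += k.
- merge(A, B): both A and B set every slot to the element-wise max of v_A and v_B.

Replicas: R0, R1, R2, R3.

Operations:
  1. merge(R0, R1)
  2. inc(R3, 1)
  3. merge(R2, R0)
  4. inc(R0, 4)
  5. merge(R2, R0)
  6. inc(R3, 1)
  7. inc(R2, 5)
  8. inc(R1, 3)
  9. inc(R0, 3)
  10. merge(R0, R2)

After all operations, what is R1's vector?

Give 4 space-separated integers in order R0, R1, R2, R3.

Op 1: merge R0<->R1 -> R0=(0,0,0,0) R1=(0,0,0,0)
Op 2: inc R3 by 1 -> R3=(0,0,0,1) value=1
Op 3: merge R2<->R0 -> R2=(0,0,0,0) R0=(0,0,0,0)
Op 4: inc R0 by 4 -> R0=(4,0,0,0) value=4
Op 5: merge R2<->R0 -> R2=(4,0,0,0) R0=(4,0,0,0)
Op 6: inc R3 by 1 -> R3=(0,0,0,2) value=2
Op 7: inc R2 by 5 -> R2=(4,0,5,0) value=9
Op 8: inc R1 by 3 -> R1=(0,3,0,0) value=3
Op 9: inc R0 by 3 -> R0=(7,0,0,0) value=7
Op 10: merge R0<->R2 -> R0=(7,0,5,0) R2=(7,0,5,0)

Answer: 0 3 0 0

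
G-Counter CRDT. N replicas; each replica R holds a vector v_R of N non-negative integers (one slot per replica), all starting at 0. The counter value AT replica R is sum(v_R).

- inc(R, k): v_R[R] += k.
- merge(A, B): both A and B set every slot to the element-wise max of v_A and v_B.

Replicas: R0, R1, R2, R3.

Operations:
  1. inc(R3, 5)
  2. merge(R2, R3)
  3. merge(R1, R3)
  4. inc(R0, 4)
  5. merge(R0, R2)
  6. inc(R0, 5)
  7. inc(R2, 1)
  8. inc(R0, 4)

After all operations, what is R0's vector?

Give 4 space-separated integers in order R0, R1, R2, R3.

Op 1: inc R3 by 5 -> R3=(0,0,0,5) value=5
Op 2: merge R2<->R3 -> R2=(0,0,0,5) R3=(0,0,0,5)
Op 3: merge R1<->R3 -> R1=(0,0,0,5) R3=(0,0,0,5)
Op 4: inc R0 by 4 -> R0=(4,0,0,0) value=4
Op 5: merge R0<->R2 -> R0=(4,0,0,5) R2=(4,0,0,5)
Op 6: inc R0 by 5 -> R0=(9,0,0,5) value=14
Op 7: inc R2 by 1 -> R2=(4,0,1,5) value=10
Op 8: inc R0 by 4 -> R0=(13,0,0,5) value=18

Answer: 13 0 0 5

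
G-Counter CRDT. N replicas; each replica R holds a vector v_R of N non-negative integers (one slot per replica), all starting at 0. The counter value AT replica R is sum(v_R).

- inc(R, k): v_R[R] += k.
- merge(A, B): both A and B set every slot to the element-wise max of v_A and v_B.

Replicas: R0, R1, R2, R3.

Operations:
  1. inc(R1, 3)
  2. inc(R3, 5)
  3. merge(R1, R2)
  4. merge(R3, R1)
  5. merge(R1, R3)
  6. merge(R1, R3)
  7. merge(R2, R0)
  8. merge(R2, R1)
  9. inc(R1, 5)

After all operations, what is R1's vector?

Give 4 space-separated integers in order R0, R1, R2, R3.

Answer: 0 8 0 5

Derivation:
Op 1: inc R1 by 3 -> R1=(0,3,0,0) value=3
Op 2: inc R3 by 5 -> R3=(0,0,0,5) value=5
Op 3: merge R1<->R2 -> R1=(0,3,0,0) R2=(0,3,0,0)
Op 4: merge R3<->R1 -> R3=(0,3,0,5) R1=(0,3,0,5)
Op 5: merge R1<->R3 -> R1=(0,3,0,5) R3=(0,3,0,5)
Op 6: merge R1<->R3 -> R1=(0,3,0,5) R3=(0,3,0,5)
Op 7: merge R2<->R0 -> R2=(0,3,0,0) R0=(0,3,0,0)
Op 8: merge R2<->R1 -> R2=(0,3,0,5) R1=(0,3,0,5)
Op 9: inc R1 by 5 -> R1=(0,8,0,5) value=13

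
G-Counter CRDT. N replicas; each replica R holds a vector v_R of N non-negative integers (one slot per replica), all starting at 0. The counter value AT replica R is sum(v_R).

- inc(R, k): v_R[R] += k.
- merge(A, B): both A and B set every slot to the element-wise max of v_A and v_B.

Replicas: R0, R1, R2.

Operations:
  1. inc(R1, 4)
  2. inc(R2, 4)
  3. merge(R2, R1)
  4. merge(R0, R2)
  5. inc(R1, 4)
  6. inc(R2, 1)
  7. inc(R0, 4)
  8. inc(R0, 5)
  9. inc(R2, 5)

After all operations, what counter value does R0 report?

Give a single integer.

Op 1: inc R1 by 4 -> R1=(0,4,0) value=4
Op 2: inc R2 by 4 -> R2=(0,0,4) value=4
Op 3: merge R2<->R1 -> R2=(0,4,4) R1=(0,4,4)
Op 4: merge R0<->R2 -> R0=(0,4,4) R2=(0,4,4)
Op 5: inc R1 by 4 -> R1=(0,8,4) value=12
Op 6: inc R2 by 1 -> R2=(0,4,5) value=9
Op 7: inc R0 by 4 -> R0=(4,4,4) value=12
Op 8: inc R0 by 5 -> R0=(9,4,4) value=17
Op 9: inc R2 by 5 -> R2=(0,4,10) value=14

Answer: 17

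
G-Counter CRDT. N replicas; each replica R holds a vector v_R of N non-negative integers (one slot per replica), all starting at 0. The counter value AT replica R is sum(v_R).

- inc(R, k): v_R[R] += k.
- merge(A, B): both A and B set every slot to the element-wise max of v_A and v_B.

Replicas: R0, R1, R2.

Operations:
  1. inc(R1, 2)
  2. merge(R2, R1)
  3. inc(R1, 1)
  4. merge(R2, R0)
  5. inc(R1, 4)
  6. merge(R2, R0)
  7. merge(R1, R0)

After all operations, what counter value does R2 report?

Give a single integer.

Answer: 2

Derivation:
Op 1: inc R1 by 2 -> R1=(0,2,0) value=2
Op 2: merge R2<->R1 -> R2=(0,2,0) R1=(0,2,0)
Op 3: inc R1 by 1 -> R1=(0,3,0) value=3
Op 4: merge R2<->R0 -> R2=(0,2,0) R0=(0,2,0)
Op 5: inc R1 by 4 -> R1=(0,7,0) value=7
Op 6: merge R2<->R0 -> R2=(0,2,0) R0=(0,2,0)
Op 7: merge R1<->R0 -> R1=(0,7,0) R0=(0,7,0)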